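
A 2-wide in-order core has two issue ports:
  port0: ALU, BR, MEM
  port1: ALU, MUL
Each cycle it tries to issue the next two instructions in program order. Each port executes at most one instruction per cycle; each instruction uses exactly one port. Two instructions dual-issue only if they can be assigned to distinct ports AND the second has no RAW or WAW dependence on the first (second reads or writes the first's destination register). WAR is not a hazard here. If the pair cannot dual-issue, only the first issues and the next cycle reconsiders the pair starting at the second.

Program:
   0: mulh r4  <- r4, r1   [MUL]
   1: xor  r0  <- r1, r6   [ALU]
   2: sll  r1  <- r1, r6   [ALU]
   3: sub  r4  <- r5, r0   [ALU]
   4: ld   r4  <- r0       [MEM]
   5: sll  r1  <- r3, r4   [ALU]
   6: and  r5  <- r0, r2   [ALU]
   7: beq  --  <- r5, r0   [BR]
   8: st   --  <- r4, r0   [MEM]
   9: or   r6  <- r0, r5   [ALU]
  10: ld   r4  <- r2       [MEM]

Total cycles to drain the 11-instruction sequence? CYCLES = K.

[0] i0,i1  mulh.MUL/xor.ALU  -- 2-wide
[1] i2,i3  sll.ALU/sub.ALU  -- 2-wide
[2] i4  ld.MEM  -- RAW r4
[3] i5,i6  sll.ALU/and.ALU  -- 2-wide
[4] i7  beq.BR  -- no-port BR/MEM
[5] i8,i9  st.MEM/or.ALU  -- 2-wide
[6] i10  ld.MEM  -- tail

CYCLES = 7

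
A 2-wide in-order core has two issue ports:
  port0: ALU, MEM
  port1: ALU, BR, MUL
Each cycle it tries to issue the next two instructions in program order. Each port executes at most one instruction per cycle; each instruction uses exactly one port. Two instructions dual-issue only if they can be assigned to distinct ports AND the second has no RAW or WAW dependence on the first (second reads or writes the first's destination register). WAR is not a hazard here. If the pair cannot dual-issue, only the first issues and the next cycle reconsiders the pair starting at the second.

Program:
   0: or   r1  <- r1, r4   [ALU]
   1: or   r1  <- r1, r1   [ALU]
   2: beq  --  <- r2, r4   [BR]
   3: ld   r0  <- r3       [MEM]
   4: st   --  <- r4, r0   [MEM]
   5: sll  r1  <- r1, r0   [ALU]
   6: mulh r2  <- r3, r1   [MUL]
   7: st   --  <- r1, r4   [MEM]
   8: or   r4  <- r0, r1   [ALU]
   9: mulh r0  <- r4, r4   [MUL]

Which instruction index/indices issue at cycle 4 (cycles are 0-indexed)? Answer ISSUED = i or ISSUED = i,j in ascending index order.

ISSUED = 6,7

[0] i0  or.ALU  -- RAW+WAW r1
[1] i1&i2  or.ALU;beq.BR  -- dual
[2] i3  ld.MEM  -- no-port MEM/MEM
[3] i4&i5  st.MEM;sll.ALU  -- dual
[4] i6&i7  mulh.MUL;st.MEM  -- dual
[5] i8  or.ALU  -- RAW r4
[6] i9  mulh.MUL  -- tail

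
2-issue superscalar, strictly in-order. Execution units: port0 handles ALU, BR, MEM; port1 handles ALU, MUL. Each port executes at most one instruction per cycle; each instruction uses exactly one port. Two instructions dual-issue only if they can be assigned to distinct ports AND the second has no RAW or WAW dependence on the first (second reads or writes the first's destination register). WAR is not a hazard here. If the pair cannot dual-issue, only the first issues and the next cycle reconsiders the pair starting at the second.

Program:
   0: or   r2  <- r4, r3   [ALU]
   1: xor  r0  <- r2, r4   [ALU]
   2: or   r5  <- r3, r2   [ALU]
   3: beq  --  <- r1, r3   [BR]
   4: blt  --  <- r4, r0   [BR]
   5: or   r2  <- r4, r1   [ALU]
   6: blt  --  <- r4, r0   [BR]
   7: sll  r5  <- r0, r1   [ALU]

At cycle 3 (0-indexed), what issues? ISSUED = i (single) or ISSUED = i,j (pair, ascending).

ISSUED = 4,5

  cy0 -> i0 (or) RAW r2
  cy1 -> i1+i2 (xor/or) pair
  cy2 -> i3 (beq) no-port BR/BR
  cy3 -> i4+i5 (blt/or) pair
  cy4 -> i6+i7 (blt/sll) pair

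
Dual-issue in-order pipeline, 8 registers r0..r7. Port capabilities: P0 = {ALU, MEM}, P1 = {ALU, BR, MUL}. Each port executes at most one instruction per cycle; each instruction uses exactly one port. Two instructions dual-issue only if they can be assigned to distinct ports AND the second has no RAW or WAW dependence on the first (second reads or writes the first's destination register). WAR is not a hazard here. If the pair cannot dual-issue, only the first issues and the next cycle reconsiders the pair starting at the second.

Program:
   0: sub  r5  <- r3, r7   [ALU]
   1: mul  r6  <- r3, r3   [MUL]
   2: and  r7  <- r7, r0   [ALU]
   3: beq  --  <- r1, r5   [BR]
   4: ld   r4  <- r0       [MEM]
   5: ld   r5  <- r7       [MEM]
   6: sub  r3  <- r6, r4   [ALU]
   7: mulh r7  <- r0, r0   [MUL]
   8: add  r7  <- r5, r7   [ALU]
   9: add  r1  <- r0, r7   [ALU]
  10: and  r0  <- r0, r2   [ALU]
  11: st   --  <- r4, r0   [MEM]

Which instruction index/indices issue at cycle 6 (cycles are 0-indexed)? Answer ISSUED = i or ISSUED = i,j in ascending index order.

ISSUED = 9,10

c0: i0/i1 sub.ALU;mul.MUL  pair
c1: i2/i3 and.ALU;beq.BR  pair
c2: i4 ld.MEM  no-port MEM/MEM
c3: i5/i6 ld.MEM;sub.ALU  pair
c4: i7 mulh.MUL  RAW+WAW r7
c5: i8 add.ALU  RAW r7
c6: i9/i10 add.ALU;and.ALU  pair
c7: i11 st.MEM  tail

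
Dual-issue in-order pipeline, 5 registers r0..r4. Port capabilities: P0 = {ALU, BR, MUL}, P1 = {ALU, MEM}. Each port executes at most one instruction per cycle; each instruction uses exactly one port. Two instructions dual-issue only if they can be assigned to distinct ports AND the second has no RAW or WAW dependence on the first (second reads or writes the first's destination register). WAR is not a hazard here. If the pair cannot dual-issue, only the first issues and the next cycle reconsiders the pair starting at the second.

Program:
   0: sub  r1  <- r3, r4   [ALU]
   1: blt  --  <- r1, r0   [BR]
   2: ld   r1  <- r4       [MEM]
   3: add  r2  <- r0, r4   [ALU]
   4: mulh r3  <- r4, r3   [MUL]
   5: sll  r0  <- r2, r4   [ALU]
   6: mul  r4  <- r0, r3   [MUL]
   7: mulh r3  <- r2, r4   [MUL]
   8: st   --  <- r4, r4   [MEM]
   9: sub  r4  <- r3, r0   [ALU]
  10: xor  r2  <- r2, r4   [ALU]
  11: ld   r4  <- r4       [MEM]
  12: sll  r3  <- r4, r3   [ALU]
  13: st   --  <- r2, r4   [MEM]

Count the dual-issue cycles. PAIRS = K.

PAIRS = 5

  cy0 -> i0 (sub) RAW r1
  cy1 -> i1/i2 (blt+ld) 2-wide
  cy2 -> i3/i4 (add+mulh) 2-wide
  cy3 -> i5 (sll) RAW r0
  cy4 -> i6 (mul) no-port MUL/MUL
  cy5 -> i7/i8 (mulh+st) 2-wide
  cy6 -> i9 (sub) RAW r4
  cy7 -> i10/i11 (xor+ld) 2-wide
  cy8 -> i12/i13 (sll+st) 2-wide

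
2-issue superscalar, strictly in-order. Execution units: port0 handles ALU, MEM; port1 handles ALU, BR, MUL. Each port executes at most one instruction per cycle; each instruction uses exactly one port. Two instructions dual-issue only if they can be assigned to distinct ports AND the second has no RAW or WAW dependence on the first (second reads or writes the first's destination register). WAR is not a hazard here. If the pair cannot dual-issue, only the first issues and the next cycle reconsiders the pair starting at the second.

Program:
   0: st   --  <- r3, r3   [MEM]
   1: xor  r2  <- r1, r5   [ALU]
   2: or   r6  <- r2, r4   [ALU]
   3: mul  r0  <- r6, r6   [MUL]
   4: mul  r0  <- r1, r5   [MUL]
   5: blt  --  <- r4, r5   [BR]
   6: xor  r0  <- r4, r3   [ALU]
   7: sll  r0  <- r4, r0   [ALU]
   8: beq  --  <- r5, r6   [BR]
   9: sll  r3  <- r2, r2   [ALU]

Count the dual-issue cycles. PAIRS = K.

c0: i0/i1 st.MEM;xor.ALU  dual
c1: i2 or.ALU  RAW r6
c2: i3 mul.MUL  no-port MUL/MUL
c3: i4 mul.MUL  no-port MUL/BR
c4: i5/i6 blt.BR;xor.ALU  dual
c5: i7/i8 sll.ALU;beq.BR  dual
c6: i9 sll.ALU  tail

PAIRS = 3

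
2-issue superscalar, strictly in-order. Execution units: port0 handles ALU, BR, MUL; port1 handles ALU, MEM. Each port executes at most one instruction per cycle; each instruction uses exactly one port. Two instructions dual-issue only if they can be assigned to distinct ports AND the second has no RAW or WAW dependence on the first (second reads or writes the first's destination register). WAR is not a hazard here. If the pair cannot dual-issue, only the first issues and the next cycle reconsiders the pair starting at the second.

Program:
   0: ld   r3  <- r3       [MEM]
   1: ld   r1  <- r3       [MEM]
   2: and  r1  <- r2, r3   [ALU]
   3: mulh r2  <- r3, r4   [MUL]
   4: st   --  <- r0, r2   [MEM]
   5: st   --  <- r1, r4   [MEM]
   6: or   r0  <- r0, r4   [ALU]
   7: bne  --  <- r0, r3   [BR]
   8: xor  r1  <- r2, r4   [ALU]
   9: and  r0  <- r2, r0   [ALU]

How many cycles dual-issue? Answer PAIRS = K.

PAIRS = 3

t=0 i0:ld ; no-port MEM/MEM
t=1 i1:ld ; WAW r1
t=2 i2&i3:and;mulh ; 2-wide
t=3 i4:st ; no-port MEM/MEM
t=4 i5&i6:st;or ; 2-wide
t=5 i7&i8:bne;xor ; 2-wide
t=6 i9:and ; tail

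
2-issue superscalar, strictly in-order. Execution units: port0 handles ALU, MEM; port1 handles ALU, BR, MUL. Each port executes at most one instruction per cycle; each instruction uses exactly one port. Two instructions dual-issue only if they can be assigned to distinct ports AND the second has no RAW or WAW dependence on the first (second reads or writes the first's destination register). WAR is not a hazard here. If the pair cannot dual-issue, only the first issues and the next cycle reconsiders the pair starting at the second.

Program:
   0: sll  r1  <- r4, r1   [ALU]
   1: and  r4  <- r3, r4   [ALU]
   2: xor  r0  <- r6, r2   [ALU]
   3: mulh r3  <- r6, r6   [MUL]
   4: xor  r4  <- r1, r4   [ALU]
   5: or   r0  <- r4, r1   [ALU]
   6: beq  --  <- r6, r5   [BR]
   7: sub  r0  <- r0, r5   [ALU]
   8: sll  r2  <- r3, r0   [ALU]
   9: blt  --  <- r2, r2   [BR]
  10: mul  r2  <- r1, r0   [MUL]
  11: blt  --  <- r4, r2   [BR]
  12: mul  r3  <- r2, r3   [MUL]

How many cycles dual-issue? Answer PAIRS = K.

0. sll.ALU and.ALU @i0,i1  | 2-wide
1. xor.ALU mulh.MUL @i2,i3  | 2-wide
2. xor.ALU @i4  | RAW r4
3. or.ALU beq.BR @i5,i6  | 2-wide
4. sub.ALU @i7  | RAW r0
5. sll.ALU @i8  | RAW r2
6. blt.BR @i9  | no-port BR/MUL
7. mul.MUL @i10  | no-port MUL/BR
8. blt.BR @i11  | no-port BR/MUL
9. mul.MUL @i12  | tail

PAIRS = 3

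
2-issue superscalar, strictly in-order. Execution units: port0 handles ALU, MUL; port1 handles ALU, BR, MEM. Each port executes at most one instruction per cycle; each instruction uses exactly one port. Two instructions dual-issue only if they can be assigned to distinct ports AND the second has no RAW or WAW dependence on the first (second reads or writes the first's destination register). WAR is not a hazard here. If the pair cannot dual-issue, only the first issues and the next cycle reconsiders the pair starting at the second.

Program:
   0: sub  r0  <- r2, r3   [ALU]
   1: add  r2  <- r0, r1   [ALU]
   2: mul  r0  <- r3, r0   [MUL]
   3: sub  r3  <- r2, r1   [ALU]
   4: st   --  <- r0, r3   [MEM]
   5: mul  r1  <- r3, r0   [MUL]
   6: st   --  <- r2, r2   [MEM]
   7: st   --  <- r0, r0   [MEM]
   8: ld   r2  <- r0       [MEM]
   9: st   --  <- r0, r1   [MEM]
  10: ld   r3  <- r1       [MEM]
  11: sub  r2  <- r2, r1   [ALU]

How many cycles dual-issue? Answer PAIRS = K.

  cy0 -> i0 (sub) RAW r0
  cy1 -> i1/i2 (add/mul) dual
  cy2 -> i3 (sub) RAW r3
  cy3 -> i4/i5 (st/mul) dual
  cy4 -> i6 (st) no-port MEM/MEM
  cy5 -> i7 (st) no-port MEM/MEM
  cy6 -> i8 (ld) no-port MEM/MEM
  cy7 -> i9 (st) no-port MEM/MEM
  cy8 -> i10/i11 (ld/sub) dual

PAIRS = 3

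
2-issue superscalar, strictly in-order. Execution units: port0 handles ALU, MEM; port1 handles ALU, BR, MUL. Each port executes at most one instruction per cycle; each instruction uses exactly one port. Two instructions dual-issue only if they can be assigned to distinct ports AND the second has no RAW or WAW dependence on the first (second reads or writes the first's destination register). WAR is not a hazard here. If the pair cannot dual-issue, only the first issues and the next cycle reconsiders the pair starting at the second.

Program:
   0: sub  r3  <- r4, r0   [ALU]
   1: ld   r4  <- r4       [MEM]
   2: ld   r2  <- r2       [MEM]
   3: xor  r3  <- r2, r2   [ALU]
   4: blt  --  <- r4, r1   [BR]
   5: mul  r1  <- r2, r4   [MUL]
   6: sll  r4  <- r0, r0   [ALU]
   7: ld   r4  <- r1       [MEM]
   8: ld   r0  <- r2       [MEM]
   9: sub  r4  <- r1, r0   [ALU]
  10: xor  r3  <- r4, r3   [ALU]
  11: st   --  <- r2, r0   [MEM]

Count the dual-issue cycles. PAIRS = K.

[0] i0+i1  sub ld  -- 2-wide
[1] i2  ld  -- RAW r2
[2] i3+i4  xor blt  -- 2-wide
[3] i5+i6  mul sll  -- 2-wide
[4] i7  ld  -- no-port MEM/MEM
[5] i8  ld  -- RAW r0
[6] i9  sub  -- RAW r4
[7] i10+i11  xor st  -- 2-wide

PAIRS = 4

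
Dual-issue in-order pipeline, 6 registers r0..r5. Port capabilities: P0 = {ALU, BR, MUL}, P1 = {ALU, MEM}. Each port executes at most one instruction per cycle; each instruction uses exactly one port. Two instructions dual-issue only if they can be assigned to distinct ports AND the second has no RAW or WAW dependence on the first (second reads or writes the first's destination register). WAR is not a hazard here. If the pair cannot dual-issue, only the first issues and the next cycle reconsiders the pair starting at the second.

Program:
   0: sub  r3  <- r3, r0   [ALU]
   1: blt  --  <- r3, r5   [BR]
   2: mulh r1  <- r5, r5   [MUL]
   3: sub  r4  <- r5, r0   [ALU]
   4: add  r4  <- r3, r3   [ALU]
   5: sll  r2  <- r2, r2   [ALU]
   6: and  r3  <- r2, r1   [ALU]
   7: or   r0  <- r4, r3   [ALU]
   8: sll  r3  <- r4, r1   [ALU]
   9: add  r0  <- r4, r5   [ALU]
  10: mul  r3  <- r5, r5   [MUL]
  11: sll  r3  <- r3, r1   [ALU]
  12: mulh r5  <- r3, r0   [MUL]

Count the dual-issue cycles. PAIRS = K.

0. sub @i0  | RAW r3
1. blt @i1  | no-port BR/MUL
2. mulh sub @i2/i3  | pair
3. add sll @i4/i5  | pair
4. and @i6  | RAW r3
5. or sll @i7/i8  | pair
6. add mul @i9/i10  | pair
7. sll @i11  | RAW r3
8. mulh @i12  | tail

PAIRS = 4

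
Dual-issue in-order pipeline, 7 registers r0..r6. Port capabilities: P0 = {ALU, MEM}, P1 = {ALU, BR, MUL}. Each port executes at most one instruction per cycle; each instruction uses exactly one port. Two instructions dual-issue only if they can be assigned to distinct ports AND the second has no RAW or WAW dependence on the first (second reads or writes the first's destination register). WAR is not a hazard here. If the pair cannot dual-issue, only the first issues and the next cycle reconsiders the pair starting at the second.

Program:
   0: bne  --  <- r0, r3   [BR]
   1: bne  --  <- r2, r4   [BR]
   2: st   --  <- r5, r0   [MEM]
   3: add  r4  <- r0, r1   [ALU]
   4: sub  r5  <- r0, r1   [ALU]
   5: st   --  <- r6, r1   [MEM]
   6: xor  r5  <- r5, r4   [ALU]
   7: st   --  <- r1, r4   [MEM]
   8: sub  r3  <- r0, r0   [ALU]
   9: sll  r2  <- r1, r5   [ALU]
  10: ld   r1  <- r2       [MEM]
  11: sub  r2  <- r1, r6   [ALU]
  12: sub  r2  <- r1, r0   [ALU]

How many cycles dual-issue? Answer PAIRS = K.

PAIRS = 4

#0 head=0: bne i0 no-port BR/BR
#1 head=1: bne/st i1,i2 dual
#2 head=3: add/sub i3,i4 dual
#3 head=5: st/xor i5,i6 dual
#4 head=7: st/sub i7,i8 dual
#5 head=9: sll i9 RAW r2
#6 head=10: ld i10 RAW r1
#7 head=11: sub i11 WAW r2
#8 head=12: sub i12 tail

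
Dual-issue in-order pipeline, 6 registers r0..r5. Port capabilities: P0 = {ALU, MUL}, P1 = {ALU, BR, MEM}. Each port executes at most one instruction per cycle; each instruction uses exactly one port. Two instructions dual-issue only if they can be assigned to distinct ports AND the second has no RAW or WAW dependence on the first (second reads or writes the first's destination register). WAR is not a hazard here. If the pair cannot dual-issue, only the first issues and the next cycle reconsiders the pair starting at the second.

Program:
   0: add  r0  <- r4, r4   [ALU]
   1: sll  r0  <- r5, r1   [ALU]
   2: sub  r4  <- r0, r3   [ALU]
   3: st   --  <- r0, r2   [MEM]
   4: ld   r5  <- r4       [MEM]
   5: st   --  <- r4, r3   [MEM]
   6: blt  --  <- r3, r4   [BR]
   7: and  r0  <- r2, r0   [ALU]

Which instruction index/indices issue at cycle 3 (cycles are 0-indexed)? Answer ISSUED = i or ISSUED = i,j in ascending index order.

ISSUED = 4

[0] i0  add  -- WAW r0
[1] i1  sll  -- RAW r0
[2] i2,i3  sub/st  -- pair
[3] i4  ld  -- no-port MEM/MEM
[4] i5  st  -- no-port MEM/BR
[5] i6,i7  blt/and  -- pair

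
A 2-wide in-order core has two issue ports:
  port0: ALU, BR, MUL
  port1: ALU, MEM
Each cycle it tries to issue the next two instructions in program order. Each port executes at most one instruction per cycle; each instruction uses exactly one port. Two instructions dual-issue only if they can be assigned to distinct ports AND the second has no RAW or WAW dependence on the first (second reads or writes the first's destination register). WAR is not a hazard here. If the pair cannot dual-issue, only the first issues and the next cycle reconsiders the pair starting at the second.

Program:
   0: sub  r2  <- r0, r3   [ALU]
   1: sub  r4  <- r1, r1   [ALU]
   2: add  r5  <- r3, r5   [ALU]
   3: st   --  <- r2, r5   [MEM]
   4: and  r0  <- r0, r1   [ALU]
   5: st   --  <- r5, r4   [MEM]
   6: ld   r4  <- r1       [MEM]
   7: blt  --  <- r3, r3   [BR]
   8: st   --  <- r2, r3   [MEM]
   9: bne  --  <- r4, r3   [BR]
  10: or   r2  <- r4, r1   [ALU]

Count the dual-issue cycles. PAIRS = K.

PAIRS = 4

c0: i0/i1 sub;sub  pair
c1: i2 add  RAW r5
c2: i3/i4 st;and  pair
c3: i5 st  no-port MEM/MEM
c4: i6/i7 ld;blt  pair
c5: i8/i9 st;bne  pair
c6: i10 or  tail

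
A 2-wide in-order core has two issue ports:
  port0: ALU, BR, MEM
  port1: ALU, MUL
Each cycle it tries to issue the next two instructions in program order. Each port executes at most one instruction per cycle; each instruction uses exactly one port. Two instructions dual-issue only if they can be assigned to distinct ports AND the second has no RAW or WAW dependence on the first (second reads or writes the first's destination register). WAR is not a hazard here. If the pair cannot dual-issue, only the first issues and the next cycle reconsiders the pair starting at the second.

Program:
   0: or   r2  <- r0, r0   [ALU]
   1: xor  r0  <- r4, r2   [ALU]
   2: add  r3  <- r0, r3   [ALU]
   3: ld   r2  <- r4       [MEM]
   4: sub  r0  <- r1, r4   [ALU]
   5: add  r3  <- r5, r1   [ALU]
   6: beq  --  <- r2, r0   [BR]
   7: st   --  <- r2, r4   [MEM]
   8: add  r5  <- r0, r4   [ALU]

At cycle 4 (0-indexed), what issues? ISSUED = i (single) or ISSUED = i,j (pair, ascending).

ISSUED = 6

c0: i0 or  RAW r2
c1: i1 xor  RAW r0
c2: i2+i3 add;ld  dual
c3: i4+i5 sub;add  dual
c4: i6 beq  no-port BR/MEM
c5: i7+i8 st;add  dual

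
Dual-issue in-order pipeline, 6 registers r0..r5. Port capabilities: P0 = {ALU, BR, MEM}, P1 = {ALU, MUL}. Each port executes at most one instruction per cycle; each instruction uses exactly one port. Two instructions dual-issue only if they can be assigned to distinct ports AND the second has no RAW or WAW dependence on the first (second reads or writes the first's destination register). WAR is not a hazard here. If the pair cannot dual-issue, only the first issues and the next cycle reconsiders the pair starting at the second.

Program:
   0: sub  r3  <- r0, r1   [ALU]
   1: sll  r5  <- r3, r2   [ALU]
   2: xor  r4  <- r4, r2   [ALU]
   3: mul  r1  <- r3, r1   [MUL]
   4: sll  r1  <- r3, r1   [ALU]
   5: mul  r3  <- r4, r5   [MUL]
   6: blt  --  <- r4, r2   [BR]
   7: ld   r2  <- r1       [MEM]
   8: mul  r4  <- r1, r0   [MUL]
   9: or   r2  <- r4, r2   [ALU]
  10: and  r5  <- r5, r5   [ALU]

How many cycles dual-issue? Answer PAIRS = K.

PAIRS = 4

  cy0 -> i0 (sub) RAW r3
  cy1 -> i1,i2 (sll+xor) pair
  cy2 -> i3 (mul) RAW+WAW r1
  cy3 -> i4,i5 (sll+mul) pair
  cy4 -> i6 (blt) no-port BR/MEM
  cy5 -> i7,i8 (ld+mul) pair
  cy6 -> i9,i10 (or+and) pair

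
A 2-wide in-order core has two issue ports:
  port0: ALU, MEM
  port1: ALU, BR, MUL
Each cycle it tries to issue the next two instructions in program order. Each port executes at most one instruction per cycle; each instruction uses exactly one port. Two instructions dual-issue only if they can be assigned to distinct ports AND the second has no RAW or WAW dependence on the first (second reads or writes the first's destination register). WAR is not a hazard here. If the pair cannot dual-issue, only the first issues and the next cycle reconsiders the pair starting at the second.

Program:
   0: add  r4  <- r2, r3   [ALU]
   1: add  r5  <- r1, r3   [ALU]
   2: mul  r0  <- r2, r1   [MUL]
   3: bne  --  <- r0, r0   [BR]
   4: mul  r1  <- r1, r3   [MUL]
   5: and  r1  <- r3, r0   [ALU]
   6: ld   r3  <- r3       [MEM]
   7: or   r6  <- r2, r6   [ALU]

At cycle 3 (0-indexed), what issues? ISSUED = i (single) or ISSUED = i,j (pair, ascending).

  cy0 -> i0&i1 (add.ALU add.ALU) dual
  cy1 -> i2 (mul.MUL) no-port MUL/BR
  cy2 -> i3 (bne.BR) no-port BR/MUL
  cy3 -> i4 (mul.MUL) WAW r1
  cy4 -> i5&i6 (and.ALU ld.MEM) dual
  cy5 -> i7 (or.ALU) tail

ISSUED = 4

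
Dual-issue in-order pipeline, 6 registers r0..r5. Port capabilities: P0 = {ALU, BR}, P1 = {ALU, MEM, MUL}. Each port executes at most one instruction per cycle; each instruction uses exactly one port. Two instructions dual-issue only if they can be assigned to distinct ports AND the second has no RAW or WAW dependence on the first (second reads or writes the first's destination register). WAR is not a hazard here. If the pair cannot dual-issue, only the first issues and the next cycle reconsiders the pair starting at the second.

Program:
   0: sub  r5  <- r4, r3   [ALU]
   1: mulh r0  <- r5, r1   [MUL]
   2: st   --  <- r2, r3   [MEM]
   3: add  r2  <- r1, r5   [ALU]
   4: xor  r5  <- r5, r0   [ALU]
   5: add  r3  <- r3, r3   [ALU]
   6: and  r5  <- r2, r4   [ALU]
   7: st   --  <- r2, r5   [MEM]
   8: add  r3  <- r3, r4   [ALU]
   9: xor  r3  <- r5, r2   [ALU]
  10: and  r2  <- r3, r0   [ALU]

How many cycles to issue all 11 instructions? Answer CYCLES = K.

CYCLES = 8

c0: i0 sub.ALU  RAW r5
c1: i1 mulh.MUL  no-port MUL/MEM
c2: i2,i3 st.MEM;add.ALU  2-wide
c3: i4,i5 xor.ALU;add.ALU  2-wide
c4: i6 and.ALU  RAW r5
c5: i7,i8 st.MEM;add.ALU  2-wide
c6: i9 xor.ALU  RAW r3
c7: i10 and.ALU  tail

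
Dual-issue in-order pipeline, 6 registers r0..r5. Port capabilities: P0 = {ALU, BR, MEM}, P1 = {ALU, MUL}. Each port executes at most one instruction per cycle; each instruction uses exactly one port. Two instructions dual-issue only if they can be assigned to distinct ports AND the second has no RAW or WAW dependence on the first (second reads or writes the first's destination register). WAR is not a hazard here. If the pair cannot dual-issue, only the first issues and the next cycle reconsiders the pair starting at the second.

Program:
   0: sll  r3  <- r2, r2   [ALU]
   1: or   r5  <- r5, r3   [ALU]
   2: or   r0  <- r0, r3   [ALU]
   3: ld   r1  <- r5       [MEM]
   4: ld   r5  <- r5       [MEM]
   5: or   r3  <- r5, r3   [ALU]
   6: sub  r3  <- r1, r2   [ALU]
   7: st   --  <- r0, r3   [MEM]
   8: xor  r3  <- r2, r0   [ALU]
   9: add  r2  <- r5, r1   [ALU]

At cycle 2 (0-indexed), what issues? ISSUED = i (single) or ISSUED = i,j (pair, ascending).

ISSUED = 3

  cy0 -> i0 (sll.ALU) RAW r3
  cy1 -> i1/i2 (or.ALU or.ALU) dual
  cy2 -> i3 (ld.MEM) no-port MEM/MEM
  cy3 -> i4 (ld.MEM) RAW r5
  cy4 -> i5 (or.ALU) WAW r3
  cy5 -> i6 (sub.ALU) RAW r3
  cy6 -> i7/i8 (st.MEM xor.ALU) dual
  cy7 -> i9 (add.ALU) tail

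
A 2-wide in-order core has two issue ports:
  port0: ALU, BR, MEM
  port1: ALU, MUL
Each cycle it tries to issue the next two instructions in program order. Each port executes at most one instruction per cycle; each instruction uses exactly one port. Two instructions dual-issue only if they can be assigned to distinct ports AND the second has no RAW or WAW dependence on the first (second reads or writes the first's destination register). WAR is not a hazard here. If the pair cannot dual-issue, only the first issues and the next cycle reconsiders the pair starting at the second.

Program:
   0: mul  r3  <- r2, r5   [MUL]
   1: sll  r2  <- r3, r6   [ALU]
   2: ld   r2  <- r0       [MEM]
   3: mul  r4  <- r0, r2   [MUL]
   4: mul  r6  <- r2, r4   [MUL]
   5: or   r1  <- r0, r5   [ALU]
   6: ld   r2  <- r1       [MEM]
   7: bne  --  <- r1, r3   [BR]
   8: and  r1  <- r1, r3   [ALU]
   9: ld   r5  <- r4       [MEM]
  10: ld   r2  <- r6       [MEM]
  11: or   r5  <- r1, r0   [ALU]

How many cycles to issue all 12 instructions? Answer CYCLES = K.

CYCLES = 9

t=0 i0:mul ; RAW r3
t=1 i1:sll ; WAW r2
t=2 i2:ld ; RAW r2
t=3 i3:mul ; no-port MUL/MUL
t=4 i4&i5:mul;or ; 2-wide
t=5 i6:ld ; no-port MEM/BR
t=6 i7&i8:bne;and ; 2-wide
t=7 i9:ld ; no-port MEM/MEM
t=8 i10&i11:ld;or ; 2-wide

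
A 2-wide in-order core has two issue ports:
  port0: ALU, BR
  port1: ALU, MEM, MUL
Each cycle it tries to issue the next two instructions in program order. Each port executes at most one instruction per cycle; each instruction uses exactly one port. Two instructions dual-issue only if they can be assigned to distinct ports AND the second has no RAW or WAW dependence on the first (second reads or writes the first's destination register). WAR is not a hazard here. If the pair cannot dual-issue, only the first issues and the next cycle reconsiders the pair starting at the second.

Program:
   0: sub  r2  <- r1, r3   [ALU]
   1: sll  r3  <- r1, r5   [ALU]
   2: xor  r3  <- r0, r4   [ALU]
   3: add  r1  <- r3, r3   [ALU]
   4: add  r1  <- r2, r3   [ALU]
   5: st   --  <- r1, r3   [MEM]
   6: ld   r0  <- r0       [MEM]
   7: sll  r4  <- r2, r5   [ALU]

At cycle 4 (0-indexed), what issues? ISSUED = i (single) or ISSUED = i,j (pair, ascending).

#0 head=0: sub;sll i0,i1 2-wide
#1 head=2: xor i2 RAW r3
#2 head=3: add i3 WAW r1
#3 head=4: add i4 RAW r1
#4 head=5: st i5 no-port MEM/MEM
#5 head=6: ld;sll i6,i7 2-wide

ISSUED = 5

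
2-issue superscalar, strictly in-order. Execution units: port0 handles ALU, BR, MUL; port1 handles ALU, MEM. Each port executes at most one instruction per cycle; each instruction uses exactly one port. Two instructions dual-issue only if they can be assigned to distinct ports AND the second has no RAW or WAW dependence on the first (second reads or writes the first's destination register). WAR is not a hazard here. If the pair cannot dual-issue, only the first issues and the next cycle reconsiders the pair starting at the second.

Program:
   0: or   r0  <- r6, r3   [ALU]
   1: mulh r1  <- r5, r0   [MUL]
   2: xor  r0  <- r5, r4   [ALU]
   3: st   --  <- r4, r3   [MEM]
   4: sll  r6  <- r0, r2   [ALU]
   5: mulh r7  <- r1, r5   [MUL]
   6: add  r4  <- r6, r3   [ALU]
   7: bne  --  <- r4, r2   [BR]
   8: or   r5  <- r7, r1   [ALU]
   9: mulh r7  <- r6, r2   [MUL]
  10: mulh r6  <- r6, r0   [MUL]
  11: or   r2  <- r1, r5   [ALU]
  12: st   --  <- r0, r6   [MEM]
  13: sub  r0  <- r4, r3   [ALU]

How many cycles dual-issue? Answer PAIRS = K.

PAIRS = 6

[0] i0  or.ALU  -- RAW r0
[1] i1+i2  mulh.MUL+xor.ALU  -- dual
[2] i3+i4  st.MEM+sll.ALU  -- dual
[3] i5+i6  mulh.MUL+add.ALU  -- dual
[4] i7+i8  bne.BR+or.ALU  -- dual
[5] i9  mulh.MUL  -- no-port MUL/MUL
[6] i10+i11  mulh.MUL+or.ALU  -- dual
[7] i12+i13  st.MEM+sub.ALU  -- dual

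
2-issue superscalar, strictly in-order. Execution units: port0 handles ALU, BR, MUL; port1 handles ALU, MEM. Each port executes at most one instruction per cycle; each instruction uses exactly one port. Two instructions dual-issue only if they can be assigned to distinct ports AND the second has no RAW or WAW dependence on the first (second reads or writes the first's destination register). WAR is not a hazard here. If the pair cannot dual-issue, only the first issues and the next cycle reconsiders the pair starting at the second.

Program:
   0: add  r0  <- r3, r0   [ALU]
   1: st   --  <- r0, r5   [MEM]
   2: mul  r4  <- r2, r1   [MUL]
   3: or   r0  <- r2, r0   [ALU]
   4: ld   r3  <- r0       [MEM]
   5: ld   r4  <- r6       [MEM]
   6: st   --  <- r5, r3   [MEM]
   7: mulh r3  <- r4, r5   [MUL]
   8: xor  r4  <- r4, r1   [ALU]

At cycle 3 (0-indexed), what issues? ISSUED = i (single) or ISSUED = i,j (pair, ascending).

t=0 i0:add.ALU ; RAW r0
t=1 i1&i2:st.MEM/mul.MUL ; pair
t=2 i3:or.ALU ; RAW r0
t=3 i4:ld.MEM ; no-port MEM/MEM
t=4 i5:ld.MEM ; no-port MEM/MEM
t=5 i6&i7:st.MEM/mulh.MUL ; pair
t=6 i8:xor.ALU ; tail

ISSUED = 4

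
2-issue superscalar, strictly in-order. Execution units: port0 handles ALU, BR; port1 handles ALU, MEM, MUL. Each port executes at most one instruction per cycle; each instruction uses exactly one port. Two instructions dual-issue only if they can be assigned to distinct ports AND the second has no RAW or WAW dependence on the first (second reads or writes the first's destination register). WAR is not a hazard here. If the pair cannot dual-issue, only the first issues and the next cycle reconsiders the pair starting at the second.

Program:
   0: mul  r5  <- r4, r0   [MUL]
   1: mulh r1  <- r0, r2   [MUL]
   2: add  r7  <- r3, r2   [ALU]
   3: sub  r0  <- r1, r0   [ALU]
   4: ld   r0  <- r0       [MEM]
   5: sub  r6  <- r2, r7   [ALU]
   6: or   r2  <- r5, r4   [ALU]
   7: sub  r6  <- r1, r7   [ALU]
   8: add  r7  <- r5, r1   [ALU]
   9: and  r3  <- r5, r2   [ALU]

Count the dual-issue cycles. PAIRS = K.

t=0 i0:mul ; no-port MUL/MUL
t=1 i1&i2:mulh;add ; pair
t=2 i3:sub ; RAW+WAW r0
t=3 i4&i5:ld;sub ; pair
t=4 i6&i7:or;sub ; pair
t=5 i8&i9:add;and ; pair

PAIRS = 4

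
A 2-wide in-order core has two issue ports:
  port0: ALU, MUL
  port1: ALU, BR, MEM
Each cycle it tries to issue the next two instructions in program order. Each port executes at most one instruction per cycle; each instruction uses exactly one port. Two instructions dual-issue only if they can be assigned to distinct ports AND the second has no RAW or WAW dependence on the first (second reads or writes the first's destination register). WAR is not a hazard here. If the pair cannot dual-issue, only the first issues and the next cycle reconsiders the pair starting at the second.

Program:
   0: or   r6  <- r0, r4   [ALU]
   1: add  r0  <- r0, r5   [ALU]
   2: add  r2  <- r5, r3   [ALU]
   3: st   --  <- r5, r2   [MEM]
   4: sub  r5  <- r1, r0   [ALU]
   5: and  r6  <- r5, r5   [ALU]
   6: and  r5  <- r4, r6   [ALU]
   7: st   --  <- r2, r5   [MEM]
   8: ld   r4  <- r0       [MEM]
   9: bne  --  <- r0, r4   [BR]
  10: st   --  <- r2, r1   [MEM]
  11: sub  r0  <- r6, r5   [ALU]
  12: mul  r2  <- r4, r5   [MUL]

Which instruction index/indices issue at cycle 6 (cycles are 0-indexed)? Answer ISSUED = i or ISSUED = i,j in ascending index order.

ISSUED = 8

c0: i0/i1 or/add  dual
c1: i2 add  RAW r2
c2: i3/i4 st/sub  dual
c3: i5 and  RAW r6
c4: i6 and  RAW r5
c5: i7 st  no-port MEM/MEM
c6: i8 ld  no-port MEM/BR
c7: i9 bne  no-port BR/MEM
c8: i10/i11 st/sub  dual
c9: i12 mul  tail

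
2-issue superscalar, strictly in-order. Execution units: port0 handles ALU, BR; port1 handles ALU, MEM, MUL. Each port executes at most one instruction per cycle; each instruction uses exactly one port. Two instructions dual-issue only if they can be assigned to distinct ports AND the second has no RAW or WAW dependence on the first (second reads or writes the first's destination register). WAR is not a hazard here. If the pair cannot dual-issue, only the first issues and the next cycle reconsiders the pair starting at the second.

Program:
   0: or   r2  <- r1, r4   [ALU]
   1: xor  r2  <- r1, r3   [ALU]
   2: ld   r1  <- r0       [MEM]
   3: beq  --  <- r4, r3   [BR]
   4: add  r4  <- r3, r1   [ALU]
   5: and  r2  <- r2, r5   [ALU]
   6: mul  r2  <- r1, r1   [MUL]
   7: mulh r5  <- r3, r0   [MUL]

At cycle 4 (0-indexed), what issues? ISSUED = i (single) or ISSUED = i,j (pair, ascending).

ISSUED = 6

0. or @i0  | WAW r2
1. xor ld @i1/i2  | dual
2. beq add @i3/i4  | dual
3. and @i5  | WAW r2
4. mul @i6  | no-port MUL/MUL
5. mulh @i7  | tail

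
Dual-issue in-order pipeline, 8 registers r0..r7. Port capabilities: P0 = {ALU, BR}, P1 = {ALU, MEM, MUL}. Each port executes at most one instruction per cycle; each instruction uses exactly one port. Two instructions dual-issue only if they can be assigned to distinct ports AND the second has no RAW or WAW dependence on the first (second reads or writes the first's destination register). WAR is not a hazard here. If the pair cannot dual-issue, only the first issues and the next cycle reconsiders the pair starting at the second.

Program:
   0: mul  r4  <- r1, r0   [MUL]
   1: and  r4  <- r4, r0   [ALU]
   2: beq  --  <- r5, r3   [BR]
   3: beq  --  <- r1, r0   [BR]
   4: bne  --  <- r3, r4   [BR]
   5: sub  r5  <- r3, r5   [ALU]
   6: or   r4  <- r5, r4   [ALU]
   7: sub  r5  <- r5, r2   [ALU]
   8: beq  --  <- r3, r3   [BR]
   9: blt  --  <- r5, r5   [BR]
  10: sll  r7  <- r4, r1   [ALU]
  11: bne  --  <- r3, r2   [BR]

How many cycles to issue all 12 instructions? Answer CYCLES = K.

CYCLES = 8

0. mul.MUL @i0  | RAW+WAW r4
1. and.ALU/beq.BR @i1+i2  | pair
2. beq.BR @i3  | no-port BR/BR
3. bne.BR/sub.ALU @i4+i5  | pair
4. or.ALU/sub.ALU @i6+i7  | pair
5. beq.BR @i8  | no-port BR/BR
6. blt.BR/sll.ALU @i9+i10  | pair
7. bne.BR @i11  | tail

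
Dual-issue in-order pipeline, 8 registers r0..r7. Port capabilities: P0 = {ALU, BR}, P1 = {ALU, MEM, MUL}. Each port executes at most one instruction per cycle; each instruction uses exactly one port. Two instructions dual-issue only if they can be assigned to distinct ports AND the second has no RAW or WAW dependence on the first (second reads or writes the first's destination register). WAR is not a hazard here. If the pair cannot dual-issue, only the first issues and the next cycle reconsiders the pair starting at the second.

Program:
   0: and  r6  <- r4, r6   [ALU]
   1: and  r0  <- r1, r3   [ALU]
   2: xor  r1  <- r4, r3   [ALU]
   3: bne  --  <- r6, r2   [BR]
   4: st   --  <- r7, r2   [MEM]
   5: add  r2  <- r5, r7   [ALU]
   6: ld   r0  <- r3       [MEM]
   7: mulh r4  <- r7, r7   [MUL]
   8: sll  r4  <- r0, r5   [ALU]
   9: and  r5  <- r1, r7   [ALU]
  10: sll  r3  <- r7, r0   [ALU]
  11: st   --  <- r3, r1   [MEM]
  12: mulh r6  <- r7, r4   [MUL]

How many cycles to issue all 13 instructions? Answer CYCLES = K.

c0: i0,i1 and.ALU;and.ALU  dual
c1: i2,i3 xor.ALU;bne.BR  dual
c2: i4,i5 st.MEM;add.ALU  dual
c3: i6 ld.MEM  no-port MEM/MUL
c4: i7 mulh.MUL  WAW r4
c5: i8,i9 sll.ALU;and.ALU  dual
c6: i10 sll.ALU  RAW r3
c7: i11 st.MEM  no-port MEM/MUL
c8: i12 mulh.MUL  tail

CYCLES = 9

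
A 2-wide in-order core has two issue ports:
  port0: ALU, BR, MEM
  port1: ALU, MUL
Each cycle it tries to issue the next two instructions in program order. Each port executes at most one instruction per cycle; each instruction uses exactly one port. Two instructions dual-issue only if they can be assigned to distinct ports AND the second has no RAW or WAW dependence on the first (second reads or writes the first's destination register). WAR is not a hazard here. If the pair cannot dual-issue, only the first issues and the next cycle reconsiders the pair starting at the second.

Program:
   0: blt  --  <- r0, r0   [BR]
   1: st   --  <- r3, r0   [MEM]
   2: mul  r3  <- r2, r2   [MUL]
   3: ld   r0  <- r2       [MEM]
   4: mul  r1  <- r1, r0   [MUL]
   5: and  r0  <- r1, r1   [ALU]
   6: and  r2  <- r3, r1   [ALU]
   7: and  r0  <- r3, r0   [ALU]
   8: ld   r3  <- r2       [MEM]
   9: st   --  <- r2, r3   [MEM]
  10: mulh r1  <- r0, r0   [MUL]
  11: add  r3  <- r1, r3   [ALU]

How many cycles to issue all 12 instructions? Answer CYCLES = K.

CYCLES = 8

t=0 i0:blt.BR ; no-port BR/MEM
t=1 i1&i2:st.MEM;mul.MUL ; 2-wide
t=2 i3:ld.MEM ; RAW r0
t=3 i4:mul.MUL ; RAW r1
t=4 i5&i6:and.ALU;and.ALU ; 2-wide
t=5 i7&i8:and.ALU;ld.MEM ; 2-wide
t=6 i9&i10:st.MEM;mulh.MUL ; 2-wide
t=7 i11:add.ALU ; tail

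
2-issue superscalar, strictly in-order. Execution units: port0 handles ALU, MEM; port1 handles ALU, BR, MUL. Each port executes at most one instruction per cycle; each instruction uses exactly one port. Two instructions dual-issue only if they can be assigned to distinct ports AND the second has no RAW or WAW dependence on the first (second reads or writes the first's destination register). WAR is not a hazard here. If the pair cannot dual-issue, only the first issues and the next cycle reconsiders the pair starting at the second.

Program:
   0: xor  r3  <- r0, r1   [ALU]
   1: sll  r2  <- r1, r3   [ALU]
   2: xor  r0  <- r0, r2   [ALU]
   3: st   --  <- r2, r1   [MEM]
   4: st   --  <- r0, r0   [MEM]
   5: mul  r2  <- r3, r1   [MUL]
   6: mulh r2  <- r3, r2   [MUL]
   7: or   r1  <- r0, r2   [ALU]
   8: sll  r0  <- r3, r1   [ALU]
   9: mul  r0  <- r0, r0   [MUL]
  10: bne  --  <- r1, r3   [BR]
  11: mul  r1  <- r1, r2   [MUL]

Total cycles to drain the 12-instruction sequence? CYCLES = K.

  cy0 -> i0 (xor.ALU) RAW r3
  cy1 -> i1 (sll.ALU) RAW r2
  cy2 -> i2&i3 (xor.ALU st.MEM) pair
  cy3 -> i4&i5 (st.MEM mul.MUL) pair
  cy4 -> i6 (mulh.MUL) RAW r2
  cy5 -> i7 (or.ALU) RAW r1
  cy6 -> i8 (sll.ALU) RAW+WAW r0
  cy7 -> i9 (mul.MUL) no-port MUL/BR
  cy8 -> i10 (bne.BR) no-port BR/MUL
  cy9 -> i11 (mul.MUL) tail

CYCLES = 10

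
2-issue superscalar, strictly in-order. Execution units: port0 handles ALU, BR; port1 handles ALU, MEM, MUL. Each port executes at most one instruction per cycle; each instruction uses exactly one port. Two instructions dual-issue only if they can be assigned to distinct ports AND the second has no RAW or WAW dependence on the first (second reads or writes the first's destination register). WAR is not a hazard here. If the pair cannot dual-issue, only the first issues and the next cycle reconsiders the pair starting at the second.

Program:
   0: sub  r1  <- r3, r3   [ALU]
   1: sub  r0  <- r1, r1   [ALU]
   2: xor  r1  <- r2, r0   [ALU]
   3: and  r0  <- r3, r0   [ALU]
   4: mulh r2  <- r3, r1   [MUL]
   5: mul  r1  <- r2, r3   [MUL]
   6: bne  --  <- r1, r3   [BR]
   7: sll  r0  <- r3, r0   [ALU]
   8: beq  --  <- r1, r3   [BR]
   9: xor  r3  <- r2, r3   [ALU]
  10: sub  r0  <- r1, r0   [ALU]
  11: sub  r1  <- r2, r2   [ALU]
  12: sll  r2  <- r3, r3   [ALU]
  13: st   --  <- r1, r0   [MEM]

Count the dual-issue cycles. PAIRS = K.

t=0 i0:sub ; RAW r1
t=1 i1:sub ; RAW r0
t=2 i2/i3:xor;and ; dual
t=3 i4:mulh ; no-port MUL/MUL
t=4 i5:mul ; RAW r1
t=5 i6/i7:bne;sll ; dual
t=6 i8/i9:beq;xor ; dual
t=7 i10/i11:sub;sub ; dual
t=8 i12/i13:sll;st ; dual

PAIRS = 5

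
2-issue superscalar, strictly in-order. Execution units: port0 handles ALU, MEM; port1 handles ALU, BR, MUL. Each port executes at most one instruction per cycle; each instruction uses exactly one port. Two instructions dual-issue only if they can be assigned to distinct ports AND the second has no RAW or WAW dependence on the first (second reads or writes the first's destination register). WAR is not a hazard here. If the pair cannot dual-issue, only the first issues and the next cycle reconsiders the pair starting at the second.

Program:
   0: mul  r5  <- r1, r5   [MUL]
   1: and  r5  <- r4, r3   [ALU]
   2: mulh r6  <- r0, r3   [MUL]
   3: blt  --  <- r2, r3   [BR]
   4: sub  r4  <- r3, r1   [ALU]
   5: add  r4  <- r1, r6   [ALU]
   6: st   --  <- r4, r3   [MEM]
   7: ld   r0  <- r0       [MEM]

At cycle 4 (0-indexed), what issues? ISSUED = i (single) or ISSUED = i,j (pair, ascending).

ISSUED = 6

[0] i0  mul.MUL  -- WAW r5
[1] i1/i2  and.ALU/mulh.MUL  -- 2-wide
[2] i3/i4  blt.BR/sub.ALU  -- 2-wide
[3] i5  add.ALU  -- RAW r4
[4] i6  st.MEM  -- no-port MEM/MEM
[5] i7  ld.MEM  -- tail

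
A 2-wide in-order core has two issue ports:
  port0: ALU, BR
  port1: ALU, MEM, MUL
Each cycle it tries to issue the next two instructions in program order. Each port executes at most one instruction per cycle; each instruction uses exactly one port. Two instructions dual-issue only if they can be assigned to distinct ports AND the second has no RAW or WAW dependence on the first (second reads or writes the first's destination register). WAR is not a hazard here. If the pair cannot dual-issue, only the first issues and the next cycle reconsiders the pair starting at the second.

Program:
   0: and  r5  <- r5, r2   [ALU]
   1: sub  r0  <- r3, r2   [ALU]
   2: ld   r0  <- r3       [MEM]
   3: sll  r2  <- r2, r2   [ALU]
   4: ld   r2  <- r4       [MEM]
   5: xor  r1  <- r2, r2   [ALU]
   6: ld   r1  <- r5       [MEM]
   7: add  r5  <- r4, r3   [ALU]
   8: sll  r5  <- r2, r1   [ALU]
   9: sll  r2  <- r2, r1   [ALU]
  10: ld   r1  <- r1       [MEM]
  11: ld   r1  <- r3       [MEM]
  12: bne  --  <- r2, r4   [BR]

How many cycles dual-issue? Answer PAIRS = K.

PAIRS = 5

  cy0 -> i0,i1 (and+sub) dual
  cy1 -> i2,i3 (ld+sll) dual
  cy2 -> i4 (ld) RAW r2
  cy3 -> i5 (xor) WAW r1
  cy4 -> i6,i7 (ld+add) dual
  cy5 -> i8,i9 (sll+sll) dual
  cy6 -> i10 (ld) no-port MEM/MEM
  cy7 -> i11,i12 (ld+bne) dual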